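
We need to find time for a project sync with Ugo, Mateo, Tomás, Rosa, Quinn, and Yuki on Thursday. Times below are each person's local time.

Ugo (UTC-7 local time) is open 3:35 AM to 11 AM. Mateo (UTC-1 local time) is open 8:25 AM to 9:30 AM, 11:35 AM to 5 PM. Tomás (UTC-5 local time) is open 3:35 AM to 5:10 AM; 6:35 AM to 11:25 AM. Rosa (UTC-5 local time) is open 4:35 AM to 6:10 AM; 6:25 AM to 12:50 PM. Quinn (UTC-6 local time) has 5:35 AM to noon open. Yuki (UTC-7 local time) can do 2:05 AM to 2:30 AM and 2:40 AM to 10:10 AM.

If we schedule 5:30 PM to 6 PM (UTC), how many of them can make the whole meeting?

3

Ugo in UTC: 10:35-18:00 (add 7h to convert from UTC-7).
Mateo in UTC: 09:25-10:30, 12:35-18:00 (add 1h to convert from UTC-1).
Tomás in UTC: 08:35-10:10, 11:35-16:25 (add 5h to convert from UTC-5).
Rosa in UTC: 09:35-11:10, 11:25-17:50 (add 5h to convert from UTC-5).
Quinn in UTC: 11:35-18:00 (add 6h to convert from UTC-6).
Yuki in UTC: 09:05-09:30, 09:40-17:10 (add 7h to convert from UTC-7).
Ugo, Mateo, and Quinn can make the full 17:30-18:00 slot — that's 3.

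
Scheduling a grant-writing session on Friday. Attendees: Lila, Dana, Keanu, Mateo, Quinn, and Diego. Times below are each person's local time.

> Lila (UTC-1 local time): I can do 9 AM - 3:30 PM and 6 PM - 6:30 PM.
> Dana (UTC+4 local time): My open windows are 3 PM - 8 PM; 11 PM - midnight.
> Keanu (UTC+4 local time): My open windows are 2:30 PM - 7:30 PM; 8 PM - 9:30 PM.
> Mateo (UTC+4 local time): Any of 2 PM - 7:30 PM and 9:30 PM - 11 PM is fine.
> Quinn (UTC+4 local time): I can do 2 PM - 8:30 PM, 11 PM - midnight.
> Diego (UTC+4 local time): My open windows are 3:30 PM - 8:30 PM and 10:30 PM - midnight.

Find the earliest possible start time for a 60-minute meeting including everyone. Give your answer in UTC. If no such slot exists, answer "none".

11:30

Lila in UTC: 10:00-16:30, 19:00-19:30 (add 1h to convert from UTC-1).
Dana in UTC: 11:00-16:00, 19:00-20:00 (subtract 4h to convert from UTC+4).
Keanu in UTC: 10:30-15:30, 16:00-17:30 (subtract 4h to convert from UTC+4).
Mateo in UTC: 10:00-15:30, 17:30-19:00 (subtract 4h to convert from UTC+4).
Quinn in UTC: 10:00-16:30, 19:00-20:00 (subtract 4h to convert from UTC+4).
Diego in UTC: 11:30-16:30, 18:30-20:00 (subtract 4h to convert from UTC+4).
Lila ∩ Dana: 11:00-16:00, 19:00-19:30.
Lila ∩ Dana ∩ Keanu: 11:00-15:30.
Lila ∩ Dana ∩ Keanu ∩ Mateo: 11:00-15:30.
Lila ∩ Dana ∩ Keanu ∩ Mateo ∩ Quinn: 11:00-15:30.
Lila ∩ Dana ∩ Keanu ∩ Mateo ∩ Quinn ∩ Diego: 11:30-15:30.
So the common availability across everyone is 11:30-15:30.
The first common window of at least 60 minutes is 11:30-15:30, so the earliest start is 11:30.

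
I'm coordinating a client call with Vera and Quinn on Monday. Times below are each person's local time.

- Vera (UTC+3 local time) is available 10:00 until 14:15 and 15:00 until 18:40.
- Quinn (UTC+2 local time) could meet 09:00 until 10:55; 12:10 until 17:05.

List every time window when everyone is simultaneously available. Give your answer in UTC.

07:00-08:55, 10:10-11:15, 12:00-15:05

Vera in UTC: 07:00-11:15, 12:00-15:40 (subtract 3h to convert from UTC+3).
Quinn in UTC: 07:00-08:55, 10:10-15:05 (subtract 2h to convert from UTC+2).
Vera ∩ Quinn: 07:00-08:55, 10:10-11:15, 12:00-15:05.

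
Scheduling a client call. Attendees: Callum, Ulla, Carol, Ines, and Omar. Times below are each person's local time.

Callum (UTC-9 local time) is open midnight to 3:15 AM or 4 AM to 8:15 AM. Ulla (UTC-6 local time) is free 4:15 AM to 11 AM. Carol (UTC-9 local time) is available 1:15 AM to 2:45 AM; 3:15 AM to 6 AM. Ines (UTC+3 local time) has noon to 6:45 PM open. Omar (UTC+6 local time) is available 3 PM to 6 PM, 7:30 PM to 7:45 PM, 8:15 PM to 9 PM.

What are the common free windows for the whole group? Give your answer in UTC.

10:15-11:45, 13:30-13:45, 14:15-15:00

Callum in UTC: 09:00-12:15, 13:00-17:15 (add 9h to convert from UTC-9).
Ulla in UTC: 10:15-17:00 (add 6h to convert from UTC-6).
Carol in UTC: 10:15-11:45, 12:15-15:00 (add 9h to convert from UTC-9).
Ines in UTC: 09:00-15:45 (subtract 3h to convert from UTC+3).
Omar in UTC: 09:00-12:00, 13:30-13:45, 14:15-15:00 (subtract 6h to convert from UTC+6).
Callum ∩ Ulla: 10:15-12:15, 13:00-17:00.
Callum ∩ Ulla ∩ Carol: 10:15-11:45, 13:00-15:00.
Callum ∩ Ulla ∩ Carol ∩ Ines: 10:15-11:45, 13:00-15:00.
Callum ∩ Ulla ∩ Carol ∩ Ines ∩ Omar: 10:15-11:45, 13:30-13:45, 14:15-15:00.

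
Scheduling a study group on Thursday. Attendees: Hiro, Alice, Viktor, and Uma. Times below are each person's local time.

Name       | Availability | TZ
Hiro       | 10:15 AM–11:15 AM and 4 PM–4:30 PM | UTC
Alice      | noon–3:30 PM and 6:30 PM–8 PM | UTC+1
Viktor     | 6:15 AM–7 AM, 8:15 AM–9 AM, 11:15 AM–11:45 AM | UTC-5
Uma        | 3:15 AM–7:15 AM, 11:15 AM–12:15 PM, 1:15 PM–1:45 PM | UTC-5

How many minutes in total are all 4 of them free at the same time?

Hiro in UTC: 10:15-11:15, 16:00-16:30.
Alice in UTC: 11:00-14:30, 17:30-19:00 (subtract 1h to convert from UTC+1).
Viktor in UTC: 11:15-12:00, 13:15-14:00, 16:15-16:45 (add 5h to convert from UTC-5).
Uma in UTC: 08:15-12:15, 16:15-17:15, 18:15-18:45 (add 5h to convert from UTC-5).
Hiro ∩ Alice: 11:00-11:15.
Hiro ∩ Alice ∩ Viktor: ∅.
Hiro ∩ Alice ∩ Viktor ∩ Uma: ∅.
There is no time when everyone is free.
There is no common window, so the total is 0 minutes.

0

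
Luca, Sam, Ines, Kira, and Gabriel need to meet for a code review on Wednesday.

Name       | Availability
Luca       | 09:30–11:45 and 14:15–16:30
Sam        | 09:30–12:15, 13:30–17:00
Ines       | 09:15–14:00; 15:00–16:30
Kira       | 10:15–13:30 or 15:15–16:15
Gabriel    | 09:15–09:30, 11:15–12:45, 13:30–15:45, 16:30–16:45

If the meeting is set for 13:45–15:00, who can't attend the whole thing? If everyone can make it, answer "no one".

Luca: not fully free for 13:45-15:00. Sam: free for 13:45-15:00. Ines: not fully free for 13:45-15:00. Kira: not fully free for 13:45-15:00. Gabriel: free for 13:45-15:00.

Ines, Kira, Luca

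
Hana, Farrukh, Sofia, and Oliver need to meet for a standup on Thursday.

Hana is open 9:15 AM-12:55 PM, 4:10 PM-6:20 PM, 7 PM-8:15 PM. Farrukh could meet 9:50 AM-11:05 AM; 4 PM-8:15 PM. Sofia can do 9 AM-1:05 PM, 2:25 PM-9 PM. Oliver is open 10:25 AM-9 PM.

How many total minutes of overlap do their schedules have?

Hana ∩ Farrukh: 09:50-11:05, 16:10-18:20, 19:00-20:15.
Hana ∩ Farrukh ∩ Sofia: 09:50-11:05, 16:10-18:20, 19:00-20:15.
Hana ∩ Farrukh ∩ Sofia ∩ Oliver: 10:25-11:05, 16:10-18:20, 19:00-20:15.
Those are the intersection windows.
Summing the common windows: 40 + 130 + 75 = 245 minutes.

245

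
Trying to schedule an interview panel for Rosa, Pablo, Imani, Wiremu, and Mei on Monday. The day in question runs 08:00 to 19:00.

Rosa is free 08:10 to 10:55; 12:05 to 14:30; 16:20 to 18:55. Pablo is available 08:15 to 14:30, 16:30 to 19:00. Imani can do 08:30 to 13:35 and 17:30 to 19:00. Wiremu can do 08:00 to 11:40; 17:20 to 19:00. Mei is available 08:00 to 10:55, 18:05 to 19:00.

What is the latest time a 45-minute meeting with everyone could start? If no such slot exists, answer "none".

Rosa ∩ Pablo: 08:15-10:55, 12:05-14:30, 16:30-18:55.
Rosa ∩ Pablo ∩ Imani: 08:30-10:55, 12:05-13:35, 17:30-18:55.
Rosa ∩ Pablo ∩ Imani ∩ Wiremu: 08:30-10:55, 17:30-18:55.
Rosa ∩ Pablo ∩ Imani ∩ Wiremu ∩ Mei: 08:30-10:55, 18:05-18:55.
Those are the intersection windows.
The last common window of at least 45 minutes is 18:05-18:55; a 45-minute meeting can start as late as 18:10 and still end by 18:55.

18:10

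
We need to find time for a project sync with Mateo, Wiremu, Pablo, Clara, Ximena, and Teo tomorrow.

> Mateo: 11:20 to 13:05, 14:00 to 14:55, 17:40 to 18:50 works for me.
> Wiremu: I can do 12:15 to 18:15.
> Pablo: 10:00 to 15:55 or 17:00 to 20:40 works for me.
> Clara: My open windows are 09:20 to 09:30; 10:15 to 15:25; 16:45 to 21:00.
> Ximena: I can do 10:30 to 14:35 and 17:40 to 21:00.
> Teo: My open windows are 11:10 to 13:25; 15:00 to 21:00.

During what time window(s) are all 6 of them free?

12:15-13:05, 17:40-18:15

Mateo ∩ Wiremu: 12:15-13:05, 14:00-14:55, 17:40-18:15.
Mateo ∩ Wiremu ∩ Pablo: 12:15-13:05, 14:00-14:55, 17:40-18:15.
Mateo ∩ Wiremu ∩ Pablo ∩ Clara: 12:15-13:05, 14:00-14:55, 17:40-18:15.
Mateo ∩ Wiremu ∩ Pablo ∩ Clara ∩ Ximena: 12:15-13:05, 14:00-14:35, 17:40-18:15.
Mateo ∩ Wiremu ∩ Pablo ∩ Clara ∩ Ximena ∩ Teo: 12:15-13:05, 17:40-18:15.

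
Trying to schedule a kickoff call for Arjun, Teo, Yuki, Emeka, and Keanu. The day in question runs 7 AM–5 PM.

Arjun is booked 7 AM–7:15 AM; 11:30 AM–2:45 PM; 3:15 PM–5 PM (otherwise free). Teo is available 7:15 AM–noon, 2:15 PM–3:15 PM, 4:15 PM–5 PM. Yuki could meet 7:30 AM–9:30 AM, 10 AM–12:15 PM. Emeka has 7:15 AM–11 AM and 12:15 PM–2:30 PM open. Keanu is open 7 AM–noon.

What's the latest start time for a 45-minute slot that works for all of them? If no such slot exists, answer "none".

10:15

Arjun free: 07:15-11:30, 14:45-15:15 (invert busy blocks within the working day).
Teo free: 07:15-12:00, 14:15-15:15, 16:15-17:00.
Yuki free: 07:30-09:30, 10:00-12:15.
Emeka free: 07:15-11:00, 12:15-14:30.
Keanu free: 07:00-12:00.
Arjun ∩ Teo: 07:15-11:30, 14:45-15:15.
Arjun ∩ Teo ∩ Yuki: 07:30-09:30, 10:00-11:30.
Arjun ∩ Teo ∩ Yuki ∩ Emeka: 07:30-09:30, 10:00-11:00.
Arjun ∩ Teo ∩ Yuki ∩ Emeka ∩ Keanu: 07:30-09:30, 10:00-11:00.
The last common window of at least 45 minutes is 10:00-11:00; a 45-minute meeting can start as late as 10:15 and still end by 11:00.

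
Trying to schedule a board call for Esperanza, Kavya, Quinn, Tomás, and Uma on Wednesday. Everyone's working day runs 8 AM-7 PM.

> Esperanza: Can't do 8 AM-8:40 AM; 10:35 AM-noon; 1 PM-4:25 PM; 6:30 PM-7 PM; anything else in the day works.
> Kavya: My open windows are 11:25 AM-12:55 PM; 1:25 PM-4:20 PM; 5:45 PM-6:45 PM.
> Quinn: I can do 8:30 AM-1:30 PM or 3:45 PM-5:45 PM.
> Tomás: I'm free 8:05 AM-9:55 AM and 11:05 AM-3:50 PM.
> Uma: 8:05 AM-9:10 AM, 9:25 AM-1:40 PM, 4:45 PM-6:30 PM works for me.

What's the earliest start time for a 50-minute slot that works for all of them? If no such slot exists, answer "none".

Esperanza free: 08:40-10:35, 12:00-13:00, 16:25-18:30 (invert busy blocks within the working day).
Kavya free: 11:25-12:55, 13:25-16:20, 17:45-18:45.
Quinn free: 08:30-13:30, 15:45-17:45.
Tomás free: 08:05-09:55, 11:05-15:50.
Uma free: 08:05-09:10, 09:25-13:40, 16:45-18:30.
Esperanza ∩ Kavya: 12:00-12:55, 17:45-18:30.
Esperanza ∩ Kavya ∩ Quinn: 12:00-12:55.
Esperanza ∩ Kavya ∩ Quinn ∩ Tomás: 12:00-12:55.
Esperanza ∩ Kavya ∩ Quinn ∩ Tomás ∩ Uma: 12:00-12:55.
The first common window of at least 50 minutes is 12:00-12:55, so the earliest start is 12:00.

12:00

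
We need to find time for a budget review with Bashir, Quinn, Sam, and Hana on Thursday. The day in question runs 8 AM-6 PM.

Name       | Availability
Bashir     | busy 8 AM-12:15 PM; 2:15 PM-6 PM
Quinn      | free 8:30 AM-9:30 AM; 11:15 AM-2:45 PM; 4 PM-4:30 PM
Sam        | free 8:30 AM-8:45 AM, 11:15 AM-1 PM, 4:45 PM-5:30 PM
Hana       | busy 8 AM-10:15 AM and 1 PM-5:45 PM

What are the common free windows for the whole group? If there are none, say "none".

12:15-13:00

Bashir free: 12:15-14:15 (invert busy blocks within the working day).
Quinn free: 08:30-09:30, 11:15-14:45, 16:00-16:30.
Sam free: 08:30-08:45, 11:15-13:00, 16:45-17:30.
Hana free: 10:15-13:00, 17:45-18:00 (invert busy blocks within the working day).
Bashir ∩ Quinn: 12:15-14:15.
Bashir ∩ Quinn ∩ Sam: 12:15-13:00.
Bashir ∩ Quinn ∩ Sam ∩ Hana: 12:15-13:00.
So the common availability across everyone is 12:15-13:00.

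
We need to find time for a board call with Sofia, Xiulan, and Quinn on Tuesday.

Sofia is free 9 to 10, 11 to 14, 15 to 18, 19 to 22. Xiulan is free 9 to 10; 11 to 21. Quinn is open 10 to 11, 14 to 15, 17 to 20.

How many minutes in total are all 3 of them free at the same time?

120

Sofia ∩ Xiulan: 09:00-10:00, 11:00-14:00, 15:00-18:00, 19:00-21:00.
Sofia ∩ Xiulan ∩ Quinn: 17:00-18:00, 19:00-20:00.
So the common availability across everyone is 17:00-18:00, 19:00-20:00.
Summing the common windows: 60 + 60 = 120 minutes.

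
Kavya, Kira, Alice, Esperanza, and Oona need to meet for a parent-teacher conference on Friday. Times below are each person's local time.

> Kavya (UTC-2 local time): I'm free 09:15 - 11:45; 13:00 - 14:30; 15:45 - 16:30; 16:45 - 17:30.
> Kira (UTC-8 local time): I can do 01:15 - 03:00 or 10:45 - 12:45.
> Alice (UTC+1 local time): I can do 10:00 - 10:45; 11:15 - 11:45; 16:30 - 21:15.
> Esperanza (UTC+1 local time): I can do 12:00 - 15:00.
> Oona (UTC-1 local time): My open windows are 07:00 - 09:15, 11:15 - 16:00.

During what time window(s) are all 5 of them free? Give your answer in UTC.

Kavya in UTC: 11:15-13:45, 15:00-16:30, 17:45-18:30, 18:45-19:30 (add 2h to convert from UTC-2).
Kira in UTC: 09:15-11:00, 18:45-20:45 (add 8h to convert from UTC-8).
Alice in UTC: 09:00-09:45, 10:15-10:45, 15:30-20:15 (subtract 1h to convert from UTC+1).
Esperanza in UTC: 11:00-14:00 (subtract 1h to convert from UTC+1).
Oona in UTC: 08:00-10:15, 12:15-17:00 (add 1h to convert from UTC-1).
Kavya ∩ Kira: 18:45-19:30.
Kavya ∩ Kira ∩ Alice: 18:45-19:30.
Kavya ∩ Kira ∩ Alice ∩ Esperanza: ∅.
Kavya ∩ Kira ∩ Alice ∩ Esperanza ∩ Oona: ∅.
There is no time when everyone is free.

none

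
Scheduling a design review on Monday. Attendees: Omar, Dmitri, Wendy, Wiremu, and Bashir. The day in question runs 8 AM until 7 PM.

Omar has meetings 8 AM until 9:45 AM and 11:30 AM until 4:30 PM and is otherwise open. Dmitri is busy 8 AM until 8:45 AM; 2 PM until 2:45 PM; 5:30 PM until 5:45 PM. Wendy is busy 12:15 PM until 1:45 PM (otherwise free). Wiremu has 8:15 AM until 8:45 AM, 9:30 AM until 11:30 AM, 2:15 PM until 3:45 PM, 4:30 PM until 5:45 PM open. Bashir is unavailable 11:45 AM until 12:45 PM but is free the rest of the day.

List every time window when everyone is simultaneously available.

Omar free: 09:45-11:30, 16:30-19:00 (invert busy blocks within the working day).
Dmitri free: 08:45-14:00, 14:45-17:30, 17:45-19:00 (invert busy blocks within the working day).
Wendy free: 08:00-12:15, 13:45-19:00 (invert busy blocks within the working day).
Wiremu free: 08:15-08:45, 09:30-11:30, 14:15-15:45, 16:30-17:45.
Bashir free: 08:00-11:45, 12:45-19:00 (invert busy blocks within the working day).
Omar ∩ Dmitri: 09:45-11:30, 16:30-17:30, 17:45-19:00.
Omar ∩ Dmitri ∩ Wendy: 09:45-11:30, 16:30-17:30, 17:45-19:00.
Omar ∩ Dmitri ∩ Wendy ∩ Wiremu: 09:45-11:30, 16:30-17:30.
Omar ∩ Dmitri ∩ Wendy ∩ Wiremu ∩ Bashir: 09:45-11:30, 16:30-17:30.
Those are the intersection windows.

09:45-11:30, 16:30-17:30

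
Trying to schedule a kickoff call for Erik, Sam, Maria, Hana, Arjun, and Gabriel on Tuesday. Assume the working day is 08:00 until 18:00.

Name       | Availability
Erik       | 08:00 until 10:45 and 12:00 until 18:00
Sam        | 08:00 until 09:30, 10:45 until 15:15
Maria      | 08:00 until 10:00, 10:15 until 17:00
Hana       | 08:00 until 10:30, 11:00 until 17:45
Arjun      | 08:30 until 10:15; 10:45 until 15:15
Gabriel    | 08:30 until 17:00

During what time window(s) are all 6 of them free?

Erik ∩ Sam: 08:00-09:30, 12:00-15:15.
Erik ∩ Sam ∩ Maria: 08:00-09:30, 12:00-15:15.
Erik ∩ Sam ∩ Maria ∩ Hana: 08:00-09:30, 12:00-15:15.
Erik ∩ Sam ∩ Maria ∩ Hana ∩ Arjun: 08:30-09:30, 12:00-15:15.
Erik ∩ Sam ∩ Maria ∩ Hana ∩ Arjun ∩ Gabriel: 08:30-09:30, 12:00-15:15.

08:30-09:30, 12:00-15:15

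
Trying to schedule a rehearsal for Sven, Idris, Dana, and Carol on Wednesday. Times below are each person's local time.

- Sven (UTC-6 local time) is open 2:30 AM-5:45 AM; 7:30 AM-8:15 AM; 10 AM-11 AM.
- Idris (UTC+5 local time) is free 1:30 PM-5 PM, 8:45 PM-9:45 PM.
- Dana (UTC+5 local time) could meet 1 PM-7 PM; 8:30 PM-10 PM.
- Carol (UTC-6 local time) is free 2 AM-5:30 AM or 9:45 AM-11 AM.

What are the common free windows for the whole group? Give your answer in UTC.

Sven in UTC: 08:30-11:45, 13:30-14:15, 16:00-17:00 (add 6h to convert from UTC-6).
Idris in UTC: 08:30-12:00, 15:45-16:45 (subtract 5h to convert from UTC+5).
Dana in UTC: 08:00-14:00, 15:30-17:00 (subtract 5h to convert from UTC+5).
Carol in UTC: 08:00-11:30, 15:45-17:00 (add 6h to convert from UTC-6).
Sven ∩ Idris: 08:30-11:45, 16:00-16:45.
Sven ∩ Idris ∩ Dana: 08:30-11:45, 16:00-16:45.
Sven ∩ Idris ∩ Dana ∩ Carol: 08:30-11:30, 16:00-16:45.
So the common availability across everyone is 08:30-11:30, 16:00-16:45.

08:30-11:30, 16:00-16:45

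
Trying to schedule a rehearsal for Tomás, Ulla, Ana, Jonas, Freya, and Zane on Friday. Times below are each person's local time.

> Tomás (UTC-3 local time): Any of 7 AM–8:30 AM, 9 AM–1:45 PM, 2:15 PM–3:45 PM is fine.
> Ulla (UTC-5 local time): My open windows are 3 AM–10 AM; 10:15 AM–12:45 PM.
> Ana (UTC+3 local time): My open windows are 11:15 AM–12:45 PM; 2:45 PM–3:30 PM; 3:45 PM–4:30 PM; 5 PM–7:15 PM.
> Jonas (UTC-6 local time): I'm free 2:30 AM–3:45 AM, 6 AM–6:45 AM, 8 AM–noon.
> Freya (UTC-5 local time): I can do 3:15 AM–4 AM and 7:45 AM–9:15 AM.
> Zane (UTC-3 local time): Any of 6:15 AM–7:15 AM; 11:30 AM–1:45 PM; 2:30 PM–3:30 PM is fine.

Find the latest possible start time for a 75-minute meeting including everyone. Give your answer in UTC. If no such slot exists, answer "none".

none

Tomás in UTC: 10:00-11:30, 12:00-16:45, 17:15-18:45 (add 3h to convert from UTC-3).
Ulla in UTC: 08:00-15:00, 15:15-17:45 (add 5h to convert from UTC-5).
Ana in UTC: 08:15-09:45, 11:45-12:30, 12:45-13:30, 14:00-16:15 (subtract 3h to convert from UTC+3).
Jonas in UTC: 08:30-09:45, 12:00-12:45, 14:00-18:00 (add 6h to convert from UTC-6).
Freya in UTC: 08:15-09:00, 12:45-14:15 (add 5h to convert from UTC-5).
Zane in UTC: 09:15-10:15, 14:30-16:45, 17:30-18:30 (add 3h to convert from UTC-3).
Tomás ∩ Ulla: 10:00-11:30, 12:00-15:00, 15:15-16:45, 17:15-17:45.
Tomás ∩ Ulla ∩ Ana: 12:00-12:30, 12:45-13:30, 14:00-15:00, 15:15-16:15.
Tomás ∩ Ulla ∩ Ana ∩ Jonas: 12:00-12:30, 14:00-15:00, 15:15-16:15.
Tomás ∩ Ulla ∩ Ana ∩ Jonas ∩ Freya: 14:00-14:15.
Tomás ∩ Ulla ∩ Ana ∩ Jonas ∩ Freya ∩ Zane: ∅.
There is no time when everyone is free.
No common window is at least 75 minutes long.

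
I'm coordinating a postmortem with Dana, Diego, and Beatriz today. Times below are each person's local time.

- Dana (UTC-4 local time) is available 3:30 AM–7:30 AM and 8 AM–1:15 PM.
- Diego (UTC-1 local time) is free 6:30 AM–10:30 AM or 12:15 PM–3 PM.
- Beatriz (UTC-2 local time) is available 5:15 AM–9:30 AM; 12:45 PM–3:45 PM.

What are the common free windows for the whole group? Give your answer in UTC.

07:30-11:30, 14:45-16:00

Dana in UTC: 07:30-11:30, 12:00-17:15 (add 4h to convert from UTC-4).
Diego in UTC: 07:30-11:30, 13:15-16:00 (add 1h to convert from UTC-1).
Beatriz in UTC: 07:15-11:30, 14:45-17:45 (add 2h to convert from UTC-2).
Dana ∩ Diego: 07:30-11:30, 13:15-16:00.
Dana ∩ Diego ∩ Beatriz: 07:30-11:30, 14:45-16:00.
Those are the intersection windows.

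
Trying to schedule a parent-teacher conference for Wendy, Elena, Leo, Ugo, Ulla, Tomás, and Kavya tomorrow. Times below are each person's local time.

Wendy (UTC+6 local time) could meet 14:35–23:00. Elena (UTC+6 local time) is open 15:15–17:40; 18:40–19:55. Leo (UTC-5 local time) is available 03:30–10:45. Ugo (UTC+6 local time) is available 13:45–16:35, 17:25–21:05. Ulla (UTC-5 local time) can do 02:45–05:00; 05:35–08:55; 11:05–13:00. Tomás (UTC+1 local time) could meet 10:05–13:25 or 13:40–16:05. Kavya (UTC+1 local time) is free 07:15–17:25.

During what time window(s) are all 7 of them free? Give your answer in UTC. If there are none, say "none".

Wendy in UTC: 08:35-17:00 (subtract 6h to convert from UTC+6).
Elena in UTC: 09:15-11:40, 12:40-13:55 (subtract 6h to convert from UTC+6).
Leo in UTC: 08:30-15:45 (add 5h to convert from UTC-5).
Ugo in UTC: 07:45-10:35, 11:25-15:05 (subtract 6h to convert from UTC+6).
Ulla in UTC: 07:45-10:00, 10:35-13:55, 16:05-18:00 (add 5h to convert from UTC-5).
Tomás in UTC: 09:05-12:25, 12:40-15:05 (subtract 1h to convert from UTC+1).
Kavya in UTC: 06:15-16:25 (subtract 1h to convert from UTC+1).
Wendy ∩ Elena: 09:15-11:40, 12:40-13:55.
Wendy ∩ Elena ∩ Leo: 09:15-11:40, 12:40-13:55.
Wendy ∩ Elena ∩ Leo ∩ Ugo: 09:15-10:35, 11:25-11:40, 12:40-13:55.
Wendy ∩ Elena ∩ Leo ∩ Ugo ∩ Ulla: 09:15-10:00, 11:25-11:40, 12:40-13:55.
Wendy ∩ Elena ∩ Leo ∩ Ugo ∩ Ulla ∩ Tomás: 09:15-10:00, 11:25-11:40, 12:40-13:55.
Wendy ∩ Elena ∩ Leo ∩ Ugo ∩ Ulla ∩ Tomás ∩ Kavya: 09:15-10:00, 11:25-11:40, 12:40-13:55.

09:15-10:00, 11:25-11:40, 12:40-13:55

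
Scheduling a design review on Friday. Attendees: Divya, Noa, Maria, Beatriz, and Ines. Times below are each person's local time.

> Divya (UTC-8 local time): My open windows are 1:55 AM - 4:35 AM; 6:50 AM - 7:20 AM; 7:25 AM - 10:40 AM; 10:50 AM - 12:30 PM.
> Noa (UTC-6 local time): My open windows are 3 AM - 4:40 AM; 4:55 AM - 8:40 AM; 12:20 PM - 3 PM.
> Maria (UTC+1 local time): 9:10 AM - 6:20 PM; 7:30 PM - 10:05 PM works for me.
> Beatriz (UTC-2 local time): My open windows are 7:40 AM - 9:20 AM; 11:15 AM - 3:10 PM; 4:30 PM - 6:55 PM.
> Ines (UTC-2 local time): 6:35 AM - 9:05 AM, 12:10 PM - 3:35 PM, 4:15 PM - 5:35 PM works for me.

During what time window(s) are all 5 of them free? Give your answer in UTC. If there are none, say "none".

Divya in UTC: 09:55-12:35, 14:50-15:20, 15:25-18:40, 18:50-20:30 (add 8h to convert from UTC-8).
Noa in UTC: 09:00-10:40, 10:55-14:40, 18:20-21:00 (add 6h to convert from UTC-6).
Maria in UTC: 08:10-17:20, 18:30-21:05 (subtract 1h to convert from UTC+1).
Beatriz in UTC: 09:40-11:20, 13:15-17:10, 18:30-20:55 (add 2h to convert from UTC-2).
Ines in UTC: 08:35-11:05, 14:10-17:35, 18:15-19:35 (add 2h to convert from UTC-2).
Divya ∩ Noa: 09:55-10:40, 10:55-12:35, 18:20-18:40, 18:50-20:30.
Divya ∩ Noa ∩ Maria: 09:55-10:40, 10:55-12:35, 18:30-18:40, 18:50-20:30.
Divya ∩ Noa ∩ Maria ∩ Beatriz: 09:55-10:40, 10:55-11:20, 18:30-18:40, 18:50-20:30.
Divya ∩ Noa ∩ Maria ∩ Beatriz ∩ Ines: 09:55-10:40, 10:55-11:05, 18:30-18:40, 18:50-19:35.

09:55-10:40, 10:55-11:05, 18:30-18:40, 18:50-19:35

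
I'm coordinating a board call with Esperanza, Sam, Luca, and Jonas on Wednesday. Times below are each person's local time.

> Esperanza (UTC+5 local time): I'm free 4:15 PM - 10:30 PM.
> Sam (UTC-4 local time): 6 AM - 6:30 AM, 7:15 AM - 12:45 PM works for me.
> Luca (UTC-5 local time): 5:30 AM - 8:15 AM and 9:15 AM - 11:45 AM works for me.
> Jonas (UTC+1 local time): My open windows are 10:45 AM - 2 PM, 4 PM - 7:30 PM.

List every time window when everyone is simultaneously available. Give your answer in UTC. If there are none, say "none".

Esperanza in UTC: 11:15-17:30 (subtract 5h to convert from UTC+5).
Sam in UTC: 10:00-10:30, 11:15-16:45 (add 4h to convert from UTC-4).
Luca in UTC: 10:30-13:15, 14:15-16:45 (add 5h to convert from UTC-5).
Jonas in UTC: 09:45-13:00, 15:00-18:30 (subtract 1h to convert from UTC+1).
Esperanza ∩ Sam: 11:15-16:45.
Esperanza ∩ Sam ∩ Luca: 11:15-13:15, 14:15-16:45.
Esperanza ∩ Sam ∩ Luca ∩ Jonas: 11:15-13:00, 15:00-16:45.

11:15-13:00, 15:00-16:45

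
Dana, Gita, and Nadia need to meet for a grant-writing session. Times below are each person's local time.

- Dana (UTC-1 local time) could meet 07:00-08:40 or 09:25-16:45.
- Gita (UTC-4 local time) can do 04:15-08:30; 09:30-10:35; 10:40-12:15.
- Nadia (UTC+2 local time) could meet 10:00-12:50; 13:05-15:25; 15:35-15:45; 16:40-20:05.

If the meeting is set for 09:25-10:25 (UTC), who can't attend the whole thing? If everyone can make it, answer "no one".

Dana

Dana in UTC: 08:00-09:40, 10:25-17:45 (add 1h to convert from UTC-1).
Gita in UTC: 08:15-12:30, 13:30-14:35, 14:40-16:15 (add 4h to convert from UTC-4).
Nadia in UTC: 08:00-10:50, 11:05-13:25, 13:35-13:45, 14:40-18:05 (subtract 2h to convert from UTC+2).
Dana: not fully free for 09:25-10:25. Gita: free for 09:25-10:25. Nadia: free for 09:25-10:25.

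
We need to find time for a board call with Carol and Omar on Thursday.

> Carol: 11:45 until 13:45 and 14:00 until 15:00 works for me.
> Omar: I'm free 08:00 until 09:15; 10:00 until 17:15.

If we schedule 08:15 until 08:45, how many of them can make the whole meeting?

Omar can make the full 08:15-08:45 slot — that's 1.

1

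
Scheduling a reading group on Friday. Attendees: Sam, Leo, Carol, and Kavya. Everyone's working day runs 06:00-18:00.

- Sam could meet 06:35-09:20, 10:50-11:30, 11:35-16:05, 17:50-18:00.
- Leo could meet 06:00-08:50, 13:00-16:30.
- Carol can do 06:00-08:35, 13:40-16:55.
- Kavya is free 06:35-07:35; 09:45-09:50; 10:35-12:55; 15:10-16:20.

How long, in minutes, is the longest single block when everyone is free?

60

Sam ∩ Leo: 06:35-08:50, 13:00-16:05.
Sam ∩ Leo ∩ Carol: 06:35-08:35, 13:40-16:05.
Sam ∩ Leo ∩ Carol ∩ Kavya: 06:35-07:35, 15:10-16:05.
The longest is 06:35-07:35 at 60 minutes.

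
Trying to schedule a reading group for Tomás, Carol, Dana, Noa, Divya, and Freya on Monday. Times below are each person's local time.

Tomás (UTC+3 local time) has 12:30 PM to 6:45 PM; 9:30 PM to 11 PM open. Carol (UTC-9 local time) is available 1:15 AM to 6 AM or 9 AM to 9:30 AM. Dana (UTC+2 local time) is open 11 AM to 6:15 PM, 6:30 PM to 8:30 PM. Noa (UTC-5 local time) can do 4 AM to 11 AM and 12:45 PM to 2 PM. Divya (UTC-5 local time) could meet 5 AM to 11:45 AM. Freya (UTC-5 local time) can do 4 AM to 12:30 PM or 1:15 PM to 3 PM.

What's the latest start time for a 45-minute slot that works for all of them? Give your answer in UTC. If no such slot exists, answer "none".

Tomás in UTC: 09:30-15:45, 18:30-20:00 (subtract 3h to convert from UTC+3).
Carol in UTC: 10:15-15:00, 18:00-18:30 (add 9h to convert from UTC-9).
Dana in UTC: 09:00-16:15, 16:30-18:30 (subtract 2h to convert from UTC+2).
Noa in UTC: 09:00-16:00, 17:45-19:00 (add 5h to convert from UTC-5).
Divya in UTC: 10:00-16:45 (add 5h to convert from UTC-5).
Freya in UTC: 09:00-17:30, 18:15-20:00 (add 5h to convert from UTC-5).
Tomás ∩ Carol: 10:15-15:00.
Tomás ∩ Carol ∩ Dana: 10:15-15:00.
Tomás ∩ Carol ∩ Dana ∩ Noa: 10:15-15:00.
Tomás ∩ Carol ∩ Dana ∩ Noa ∩ Divya: 10:15-15:00.
Tomás ∩ Carol ∩ Dana ∩ Noa ∩ Divya ∩ Freya: 10:15-15:00.
So the common availability across everyone is 10:15-15:00.
The last common window of at least 45 minutes is 10:15-15:00; a 45-minute meeting can start as late as 14:15 and still end by 15:00.

14:15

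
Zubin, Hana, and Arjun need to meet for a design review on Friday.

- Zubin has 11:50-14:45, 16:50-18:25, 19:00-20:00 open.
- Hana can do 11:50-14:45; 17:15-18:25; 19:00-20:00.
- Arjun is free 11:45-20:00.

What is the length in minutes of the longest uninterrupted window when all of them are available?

Zubin ∩ Hana: 11:50-14:45, 17:15-18:25, 19:00-20:00.
Zubin ∩ Hana ∩ Arjun: 11:50-14:45, 17:15-18:25, 19:00-20:00.
The longest is 11:50-14:45 at 175 minutes.

175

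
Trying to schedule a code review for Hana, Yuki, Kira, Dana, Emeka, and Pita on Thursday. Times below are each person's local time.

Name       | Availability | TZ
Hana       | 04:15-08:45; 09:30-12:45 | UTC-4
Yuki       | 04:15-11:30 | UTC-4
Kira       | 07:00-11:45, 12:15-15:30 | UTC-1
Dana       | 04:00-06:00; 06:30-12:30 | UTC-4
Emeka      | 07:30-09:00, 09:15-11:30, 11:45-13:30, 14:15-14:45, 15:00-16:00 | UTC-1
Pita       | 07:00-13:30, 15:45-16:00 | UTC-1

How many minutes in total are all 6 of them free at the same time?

270

Hana in UTC: 08:15-12:45, 13:30-16:45 (add 4h to convert from UTC-4).
Yuki in UTC: 08:15-15:30 (add 4h to convert from UTC-4).
Kira in UTC: 08:00-12:45, 13:15-16:30 (add 1h to convert from UTC-1).
Dana in UTC: 08:00-10:00, 10:30-16:30 (add 4h to convert from UTC-4).
Emeka in UTC: 08:30-10:00, 10:15-12:30, 12:45-14:30, 15:15-15:45, 16:00-17:00 (add 1h to convert from UTC-1).
Pita in UTC: 08:00-14:30, 16:45-17:00 (add 1h to convert from UTC-1).
Hana ∩ Yuki: 08:15-12:45, 13:30-15:30.
Hana ∩ Yuki ∩ Kira: 08:15-12:45, 13:30-15:30.
Hana ∩ Yuki ∩ Kira ∩ Dana: 08:15-10:00, 10:30-12:45, 13:30-15:30.
Hana ∩ Yuki ∩ Kira ∩ Dana ∩ Emeka: 08:30-10:00, 10:30-12:30, 13:30-14:30, 15:15-15:30.
Hana ∩ Yuki ∩ Kira ∩ Dana ∩ Emeka ∩ Pita: 08:30-10:00, 10:30-12:30, 13:30-14:30.
Those are the intersection windows.
Summing the common windows: 90 + 120 + 60 = 270 minutes.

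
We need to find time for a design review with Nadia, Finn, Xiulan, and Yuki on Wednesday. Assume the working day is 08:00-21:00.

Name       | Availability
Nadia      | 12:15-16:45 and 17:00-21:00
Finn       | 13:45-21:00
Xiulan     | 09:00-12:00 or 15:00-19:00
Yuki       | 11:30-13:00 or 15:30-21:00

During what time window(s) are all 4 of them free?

Nadia ∩ Finn: 13:45-16:45, 17:00-21:00.
Nadia ∩ Finn ∩ Xiulan: 15:00-16:45, 17:00-19:00.
Nadia ∩ Finn ∩ Xiulan ∩ Yuki: 15:30-16:45, 17:00-19:00.
So the common availability across everyone is 15:30-16:45, 17:00-19:00.

15:30-16:45, 17:00-19:00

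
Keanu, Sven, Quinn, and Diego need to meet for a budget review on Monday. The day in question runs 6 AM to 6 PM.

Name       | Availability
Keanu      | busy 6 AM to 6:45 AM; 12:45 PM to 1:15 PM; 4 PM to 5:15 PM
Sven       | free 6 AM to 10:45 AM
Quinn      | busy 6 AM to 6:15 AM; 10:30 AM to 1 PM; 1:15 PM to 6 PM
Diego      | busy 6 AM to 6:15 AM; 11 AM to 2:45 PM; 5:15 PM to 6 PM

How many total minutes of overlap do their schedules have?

Keanu free: 06:45-12:45, 13:15-16:00, 17:15-18:00 (invert busy blocks within the working day).
Sven free: 06:00-10:45.
Quinn free: 06:15-10:30, 13:00-13:15 (invert busy blocks within the working day).
Diego free: 06:15-11:00, 14:45-17:15 (invert busy blocks within the working day).
Keanu ∩ Sven: 06:45-10:45.
Keanu ∩ Sven ∩ Quinn: 06:45-10:30.
Keanu ∩ Sven ∩ Quinn ∩ Diego: 06:45-10:30.
Those are the intersection windows.
That's a single block of 225 minutes.

225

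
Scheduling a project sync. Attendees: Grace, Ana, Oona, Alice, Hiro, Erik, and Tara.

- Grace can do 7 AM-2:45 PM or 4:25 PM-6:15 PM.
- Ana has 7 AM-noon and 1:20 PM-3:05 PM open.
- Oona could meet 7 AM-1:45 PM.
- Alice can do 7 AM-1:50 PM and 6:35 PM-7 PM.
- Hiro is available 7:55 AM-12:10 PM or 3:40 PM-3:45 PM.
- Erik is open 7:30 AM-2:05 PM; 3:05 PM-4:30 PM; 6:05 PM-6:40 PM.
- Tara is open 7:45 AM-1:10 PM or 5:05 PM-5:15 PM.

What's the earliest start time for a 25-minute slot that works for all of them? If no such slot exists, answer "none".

07:55

Grace ∩ Ana: 07:00-12:00, 13:20-14:45.
Grace ∩ Ana ∩ Oona: 07:00-12:00, 13:20-13:45.
Grace ∩ Ana ∩ Oona ∩ Alice: 07:00-12:00, 13:20-13:45.
Grace ∩ Ana ∩ Oona ∩ Alice ∩ Hiro: 07:55-12:00.
Grace ∩ Ana ∩ Oona ∩ Alice ∩ Hiro ∩ Erik: 07:55-12:00.
Grace ∩ Ana ∩ Oona ∩ Alice ∩ Hiro ∩ Erik ∩ Tara: 07:55-12:00.
The first common window of at least 25 minutes is 07:55-12:00, so the earliest start is 07:55.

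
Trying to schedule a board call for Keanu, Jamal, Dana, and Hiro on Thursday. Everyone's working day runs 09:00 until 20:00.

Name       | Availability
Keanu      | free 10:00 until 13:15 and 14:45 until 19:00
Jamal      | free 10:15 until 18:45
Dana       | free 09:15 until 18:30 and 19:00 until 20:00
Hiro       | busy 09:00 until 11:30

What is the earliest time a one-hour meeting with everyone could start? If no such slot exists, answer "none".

11:30

Keanu free: 10:00-13:15, 14:45-19:00.
Jamal free: 10:15-18:45.
Dana free: 09:15-18:30, 19:00-20:00.
Hiro free: 11:30-20:00 (invert busy blocks within the working day).
Keanu ∩ Jamal: 10:15-13:15, 14:45-18:45.
Keanu ∩ Jamal ∩ Dana: 10:15-13:15, 14:45-18:30.
Keanu ∩ Jamal ∩ Dana ∩ Hiro: 11:30-13:15, 14:45-18:30.
The first common window of at least 60 minutes is 11:30-13:15, so the earliest start is 11:30.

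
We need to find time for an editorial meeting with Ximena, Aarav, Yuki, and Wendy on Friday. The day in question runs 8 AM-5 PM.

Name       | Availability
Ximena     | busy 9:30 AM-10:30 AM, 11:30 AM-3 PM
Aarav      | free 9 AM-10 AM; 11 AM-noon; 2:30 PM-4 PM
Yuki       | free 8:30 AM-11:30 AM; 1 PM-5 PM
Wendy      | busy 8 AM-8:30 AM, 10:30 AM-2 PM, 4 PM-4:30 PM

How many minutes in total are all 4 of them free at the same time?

Ximena free: 08:00-09:30, 10:30-11:30, 15:00-17:00 (invert busy blocks within the working day).
Aarav free: 09:00-10:00, 11:00-12:00, 14:30-16:00.
Yuki free: 08:30-11:30, 13:00-17:00.
Wendy free: 08:30-10:30, 14:00-16:00, 16:30-17:00 (invert busy blocks within the working day).
Ximena ∩ Aarav: 09:00-09:30, 11:00-11:30, 15:00-16:00.
Ximena ∩ Aarav ∩ Yuki: 09:00-09:30, 11:00-11:30, 15:00-16:00.
Ximena ∩ Aarav ∩ Yuki ∩ Wendy: 09:00-09:30, 15:00-16:00.
So the common availability across everyone is 09:00-09:30, 15:00-16:00.
Summing the common windows: 30 + 60 = 90 minutes.

90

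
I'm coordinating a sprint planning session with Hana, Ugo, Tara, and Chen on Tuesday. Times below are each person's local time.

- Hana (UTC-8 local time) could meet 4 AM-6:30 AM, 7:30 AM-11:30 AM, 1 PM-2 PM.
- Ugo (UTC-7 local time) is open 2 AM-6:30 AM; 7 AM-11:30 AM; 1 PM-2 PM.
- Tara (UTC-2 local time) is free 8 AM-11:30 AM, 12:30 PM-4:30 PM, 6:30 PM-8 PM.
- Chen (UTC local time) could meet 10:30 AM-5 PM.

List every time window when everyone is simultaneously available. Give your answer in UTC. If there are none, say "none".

12:00-13:30, 15:30-17:00

Hana in UTC: 12:00-14:30, 15:30-19:30, 21:00-22:00 (add 8h to convert from UTC-8).
Ugo in UTC: 09:00-13:30, 14:00-18:30, 20:00-21:00 (add 7h to convert from UTC-7).
Tara in UTC: 10:00-13:30, 14:30-18:30, 20:30-22:00 (add 2h to convert from UTC-2).
Chen in UTC: 10:30-17:00.
Hana ∩ Ugo: 12:00-13:30, 14:00-14:30, 15:30-18:30.
Hana ∩ Ugo ∩ Tara: 12:00-13:30, 15:30-18:30.
Hana ∩ Ugo ∩ Tara ∩ Chen: 12:00-13:30, 15:30-17:00.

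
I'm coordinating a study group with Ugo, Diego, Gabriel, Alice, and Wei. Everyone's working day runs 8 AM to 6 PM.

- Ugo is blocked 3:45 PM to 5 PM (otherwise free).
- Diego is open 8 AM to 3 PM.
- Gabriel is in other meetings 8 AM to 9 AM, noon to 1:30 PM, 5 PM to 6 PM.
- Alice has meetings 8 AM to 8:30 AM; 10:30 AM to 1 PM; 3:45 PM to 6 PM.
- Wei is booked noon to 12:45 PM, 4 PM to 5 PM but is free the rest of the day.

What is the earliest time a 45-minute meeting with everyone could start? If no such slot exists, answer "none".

09:00

Ugo free: 08:00-15:45, 17:00-18:00 (invert busy blocks within the working day).
Diego free: 08:00-15:00.
Gabriel free: 09:00-12:00, 13:30-17:00 (invert busy blocks within the working day).
Alice free: 08:30-10:30, 13:00-15:45 (invert busy blocks within the working day).
Wei free: 08:00-12:00, 12:45-16:00, 17:00-18:00 (invert busy blocks within the working day).
Ugo ∩ Diego: 08:00-15:00.
Ugo ∩ Diego ∩ Gabriel: 09:00-12:00, 13:30-15:00.
Ugo ∩ Diego ∩ Gabriel ∩ Alice: 09:00-10:30, 13:30-15:00.
Ugo ∩ Diego ∩ Gabriel ∩ Alice ∩ Wei: 09:00-10:30, 13:30-15:00.
The first common window of at least 45 minutes is 09:00-10:30, so the earliest start is 09:00.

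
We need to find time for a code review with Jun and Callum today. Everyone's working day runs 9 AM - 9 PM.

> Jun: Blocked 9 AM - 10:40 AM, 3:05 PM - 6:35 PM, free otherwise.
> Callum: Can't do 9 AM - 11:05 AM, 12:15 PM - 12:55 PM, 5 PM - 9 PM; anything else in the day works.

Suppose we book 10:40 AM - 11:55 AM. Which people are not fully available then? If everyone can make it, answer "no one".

Callum

Jun free: 10:40-15:05, 18:35-21:00 (invert busy blocks within the working day).
Callum free: 11:05-12:15, 12:55-17:00 (invert busy blocks within the working day).
Jun: free for 10:40-11:55. Callum: not fully free for 10:40-11:55.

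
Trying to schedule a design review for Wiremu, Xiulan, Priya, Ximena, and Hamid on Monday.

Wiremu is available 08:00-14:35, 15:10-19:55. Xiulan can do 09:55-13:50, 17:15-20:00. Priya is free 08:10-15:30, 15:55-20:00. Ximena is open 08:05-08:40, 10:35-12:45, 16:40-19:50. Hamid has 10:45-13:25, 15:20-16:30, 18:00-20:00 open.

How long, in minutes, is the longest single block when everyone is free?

Wiremu ∩ Xiulan: 09:55-13:50, 17:15-19:55.
Wiremu ∩ Xiulan ∩ Priya: 09:55-13:50, 17:15-19:55.
Wiremu ∩ Xiulan ∩ Priya ∩ Ximena: 10:35-12:45, 17:15-19:50.
Wiremu ∩ Xiulan ∩ Priya ∩ Ximena ∩ Hamid: 10:45-12:45, 18:00-19:50.
The longest is 10:45-12:45 at 120 minutes.

120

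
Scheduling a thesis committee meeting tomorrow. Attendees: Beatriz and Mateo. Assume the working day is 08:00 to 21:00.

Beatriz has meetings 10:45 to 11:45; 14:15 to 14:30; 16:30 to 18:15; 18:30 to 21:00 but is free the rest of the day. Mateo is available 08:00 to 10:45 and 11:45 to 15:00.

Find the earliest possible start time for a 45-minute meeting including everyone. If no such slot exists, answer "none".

08:00

Beatriz free: 08:00-10:45, 11:45-14:15, 14:30-16:30, 18:15-18:30 (invert busy blocks within the working day).
Mateo free: 08:00-10:45, 11:45-15:00.
Beatriz ∩ Mateo: 08:00-10:45, 11:45-14:15, 14:30-15:00.
The first common window of at least 45 minutes is 08:00-10:45, so the earliest start is 08:00.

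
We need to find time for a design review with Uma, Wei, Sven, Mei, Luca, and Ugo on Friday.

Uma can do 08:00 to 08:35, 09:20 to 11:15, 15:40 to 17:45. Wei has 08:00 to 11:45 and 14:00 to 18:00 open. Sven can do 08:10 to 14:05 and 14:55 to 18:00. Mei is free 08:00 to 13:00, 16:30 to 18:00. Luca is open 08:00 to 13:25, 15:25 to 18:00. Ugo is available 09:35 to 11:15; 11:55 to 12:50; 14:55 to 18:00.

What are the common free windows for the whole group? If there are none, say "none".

09:35-11:15, 16:30-17:45

Uma ∩ Wei: 08:00-08:35, 09:20-11:15, 15:40-17:45.
Uma ∩ Wei ∩ Sven: 08:10-08:35, 09:20-11:15, 15:40-17:45.
Uma ∩ Wei ∩ Sven ∩ Mei: 08:10-08:35, 09:20-11:15, 16:30-17:45.
Uma ∩ Wei ∩ Sven ∩ Mei ∩ Luca: 08:10-08:35, 09:20-11:15, 16:30-17:45.
Uma ∩ Wei ∩ Sven ∩ Mei ∩ Luca ∩ Ugo: 09:35-11:15, 16:30-17:45.
Those are the intersection windows.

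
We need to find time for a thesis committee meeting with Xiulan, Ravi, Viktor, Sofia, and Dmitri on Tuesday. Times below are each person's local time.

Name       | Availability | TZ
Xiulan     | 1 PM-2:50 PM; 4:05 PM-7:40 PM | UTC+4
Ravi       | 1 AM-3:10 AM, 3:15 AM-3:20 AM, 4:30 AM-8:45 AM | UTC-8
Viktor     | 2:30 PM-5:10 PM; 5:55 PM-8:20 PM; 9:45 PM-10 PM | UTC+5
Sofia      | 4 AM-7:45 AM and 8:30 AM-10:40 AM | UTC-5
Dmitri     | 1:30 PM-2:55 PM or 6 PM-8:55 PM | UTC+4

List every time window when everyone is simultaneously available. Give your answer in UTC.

09:30-10:50, 14:00-15:20

Xiulan in UTC: 09:00-10:50, 12:05-15:40 (subtract 4h to convert from UTC+4).
Ravi in UTC: 09:00-11:10, 11:15-11:20, 12:30-16:45 (add 8h to convert from UTC-8).
Viktor in UTC: 09:30-12:10, 12:55-15:20, 16:45-17:00 (subtract 5h to convert from UTC+5).
Sofia in UTC: 09:00-12:45, 13:30-15:40 (add 5h to convert from UTC-5).
Dmitri in UTC: 09:30-10:55, 14:00-16:55 (subtract 4h to convert from UTC+4).
Xiulan ∩ Ravi: 09:00-10:50, 12:30-15:40.
Xiulan ∩ Ravi ∩ Viktor: 09:30-10:50, 12:55-15:20.
Xiulan ∩ Ravi ∩ Viktor ∩ Sofia: 09:30-10:50, 13:30-15:20.
Xiulan ∩ Ravi ∩ Viktor ∩ Sofia ∩ Dmitri: 09:30-10:50, 14:00-15:20.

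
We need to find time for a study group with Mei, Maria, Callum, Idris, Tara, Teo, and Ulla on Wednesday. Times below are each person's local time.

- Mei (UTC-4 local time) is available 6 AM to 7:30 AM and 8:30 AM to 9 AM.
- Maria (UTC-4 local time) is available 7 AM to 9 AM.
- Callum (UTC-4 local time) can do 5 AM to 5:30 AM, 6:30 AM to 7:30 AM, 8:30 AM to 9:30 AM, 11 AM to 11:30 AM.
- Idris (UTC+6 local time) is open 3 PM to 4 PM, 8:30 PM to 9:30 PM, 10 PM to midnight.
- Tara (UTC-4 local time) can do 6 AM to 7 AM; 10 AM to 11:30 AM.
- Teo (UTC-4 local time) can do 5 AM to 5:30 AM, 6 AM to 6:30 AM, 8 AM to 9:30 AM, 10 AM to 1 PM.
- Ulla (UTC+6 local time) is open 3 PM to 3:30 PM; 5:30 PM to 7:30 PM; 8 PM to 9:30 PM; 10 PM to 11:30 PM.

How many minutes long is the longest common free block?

0

Mei in UTC: 10:00-11:30, 12:30-13:00 (add 4h to convert from UTC-4).
Maria in UTC: 11:00-13:00 (add 4h to convert from UTC-4).
Callum in UTC: 09:00-09:30, 10:30-11:30, 12:30-13:30, 15:00-15:30 (add 4h to convert from UTC-4).
Idris in UTC: 09:00-10:00, 14:30-15:30, 16:00-18:00 (subtract 6h to convert from UTC+6).
Tara in UTC: 10:00-11:00, 14:00-15:30 (add 4h to convert from UTC-4).
Teo in UTC: 09:00-09:30, 10:00-10:30, 12:00-13:30, 14:00-17:00 (add 4h to convert from UTC-4).
Ulla in UTC: 09:00-09:30, 11:30-13:30, 14:00-15:30, 16:00-17:30 (subtract 6h to convert from UTC+6).
Mei ∩ Maria: 11:00-11:30, 12:30-13:00.
Mei ∩ Maria ∩ Callum: 11:00-11:30, 12:30-13:00.
Mei ∩ Maria ∩ Callum ∩ Idris: ∅.
Mei ∩ Maria ∩ Callum ∩ Idris ∩ Tara: ∅.
Mei ∩ Maria ∩ Callum ∩ Idris ∩ Tara ∩ Teo: ∅.
Mei ∩ Maria ∩ Callum ∩ Idris ∩ Tara ∩ Teo ∩ Ulla: ∅.
There is no time when everyone is free.
No common window exists, so the longest block is 0 minutes.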